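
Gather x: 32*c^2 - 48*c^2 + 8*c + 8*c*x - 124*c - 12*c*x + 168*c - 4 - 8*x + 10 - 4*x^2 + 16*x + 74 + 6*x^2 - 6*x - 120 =-16*c^2 + 52*c + 2*x^2 + x*(2 - 4*c) - 40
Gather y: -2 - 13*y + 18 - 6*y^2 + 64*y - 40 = -6*y^2 + 51*y - 24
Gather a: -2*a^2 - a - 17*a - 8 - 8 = -2*a^2 - 18*a - 16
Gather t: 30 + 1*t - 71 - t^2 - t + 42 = 1 - t^2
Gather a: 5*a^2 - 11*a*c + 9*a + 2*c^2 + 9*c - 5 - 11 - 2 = 5*a^2 + a*(9 - 11*c) + 2*c^2 + 9*c - 18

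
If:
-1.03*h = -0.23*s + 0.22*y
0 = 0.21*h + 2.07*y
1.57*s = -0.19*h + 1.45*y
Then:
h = 0.00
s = 0.00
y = 0.00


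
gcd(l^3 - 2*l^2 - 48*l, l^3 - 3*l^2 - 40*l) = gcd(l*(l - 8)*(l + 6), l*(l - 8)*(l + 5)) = l^2 - 8*l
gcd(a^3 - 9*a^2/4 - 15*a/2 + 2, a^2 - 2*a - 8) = a^2 - 2*a - 8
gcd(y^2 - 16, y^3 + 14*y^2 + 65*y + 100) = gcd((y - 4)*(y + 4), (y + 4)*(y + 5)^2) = y + 4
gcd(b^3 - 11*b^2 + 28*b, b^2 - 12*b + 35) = b - 7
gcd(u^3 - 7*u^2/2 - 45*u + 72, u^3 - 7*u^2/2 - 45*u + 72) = u^3 - 7*u^2/2 - 45*u + 72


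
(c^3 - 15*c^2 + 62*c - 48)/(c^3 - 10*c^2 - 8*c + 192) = (c - 1)/(c + 4)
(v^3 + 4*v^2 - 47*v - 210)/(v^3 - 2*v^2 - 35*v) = (v + 6)/v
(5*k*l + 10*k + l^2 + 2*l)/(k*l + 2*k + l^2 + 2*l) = (5*k + l)/(k + l)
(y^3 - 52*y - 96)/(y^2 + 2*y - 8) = (y^3 - 52*y - 96)/(y^2 + 2*y - 8)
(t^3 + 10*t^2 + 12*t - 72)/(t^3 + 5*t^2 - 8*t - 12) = (t + 6)/(t + 1)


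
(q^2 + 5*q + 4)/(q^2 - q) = (q^2 + 5*q + 4)/(q*(q - 1))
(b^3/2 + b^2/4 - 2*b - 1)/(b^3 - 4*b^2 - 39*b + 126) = (2*b^3 + b^2 - 8*b - 4)/(4*(b^3 - 4*b^2 - 39*b + 126))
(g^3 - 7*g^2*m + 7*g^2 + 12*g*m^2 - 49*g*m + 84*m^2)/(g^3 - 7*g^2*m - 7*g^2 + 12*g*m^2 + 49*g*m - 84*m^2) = (g + 7)/(g - 7)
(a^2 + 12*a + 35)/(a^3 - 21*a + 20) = (a + 7)/(a^2 - 5*a + 4)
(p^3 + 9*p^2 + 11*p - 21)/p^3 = 1 + 9/p + 11/p^2 - 21/p^3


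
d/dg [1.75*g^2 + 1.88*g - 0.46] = 3.5*g + 1.88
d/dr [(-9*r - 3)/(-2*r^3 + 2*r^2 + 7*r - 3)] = 12*(-3*r^3 + r + 4)/(4*r^6 - 8*r^5 - 24*r^4 + 40*r^3 + 37*r^2 - 42*r + 9)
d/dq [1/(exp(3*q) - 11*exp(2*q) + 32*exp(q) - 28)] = (-3*exp(2*q) + 22*exp(q) - 32)*exp(q)/(exp(3*q) - 11*exp(2*q) + 32*exp(q) - 28)^2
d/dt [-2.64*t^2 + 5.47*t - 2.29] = 5.47 - 5.28*t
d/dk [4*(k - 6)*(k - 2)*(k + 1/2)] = 12*k^2 - 60*k + 32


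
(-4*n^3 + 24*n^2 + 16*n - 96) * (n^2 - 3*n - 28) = -4*n^5 + 36*n^4 + 56*n^3 - 816*n^2 - 160*n + 2688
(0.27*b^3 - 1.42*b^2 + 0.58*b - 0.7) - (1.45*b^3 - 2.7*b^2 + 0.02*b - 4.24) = -1.18*b^3 + 1.28*b^2 + 0.56*b + 3.54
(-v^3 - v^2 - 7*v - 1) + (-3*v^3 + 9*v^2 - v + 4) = -4*v^3 + 8*v^2 - 8*v + 3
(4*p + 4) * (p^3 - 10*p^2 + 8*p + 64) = 4*p^4 - 36*p^3 - 8*p^2 + 288*p + 256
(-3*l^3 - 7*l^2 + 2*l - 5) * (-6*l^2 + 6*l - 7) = 18*l^5 + 24*l^4 - 33*l^3 + 91*l^2 - 44*l + 35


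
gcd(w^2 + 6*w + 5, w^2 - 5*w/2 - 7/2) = w + 1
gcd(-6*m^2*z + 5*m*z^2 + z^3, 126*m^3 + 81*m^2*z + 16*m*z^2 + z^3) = 6*m + z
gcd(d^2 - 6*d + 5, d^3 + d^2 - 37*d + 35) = d^2 - 6*d + 5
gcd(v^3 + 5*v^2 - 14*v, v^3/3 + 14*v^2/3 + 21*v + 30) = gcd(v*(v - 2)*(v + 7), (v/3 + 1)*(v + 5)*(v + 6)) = 1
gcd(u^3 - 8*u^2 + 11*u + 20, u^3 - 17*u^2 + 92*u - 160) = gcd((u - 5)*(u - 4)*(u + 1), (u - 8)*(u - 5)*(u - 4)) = u^2 - 9*u + 20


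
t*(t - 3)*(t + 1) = t^3 - 2*t^2 - 3*t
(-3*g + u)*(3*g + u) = -9*g^2 + u^2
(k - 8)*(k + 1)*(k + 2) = k^3 - 5*k^2 - 22*k - 16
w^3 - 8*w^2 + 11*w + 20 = (w - 5)*(w - 4)*(w + 1)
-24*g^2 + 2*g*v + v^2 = (-4*g + v)*(6*g + v)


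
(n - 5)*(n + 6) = n^2 + n - 30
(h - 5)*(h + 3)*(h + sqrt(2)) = h^3 - 2*h^2 + sqrt(2)*h^2 - 15*h - 2*sqrt(2)*h - 15*sqrt(2)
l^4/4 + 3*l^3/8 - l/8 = l*(l/4 + 1/4)*(l - 1/2)*(l + 1)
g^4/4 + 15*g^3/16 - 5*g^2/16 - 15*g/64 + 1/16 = (g/4 + 1)*(g - 1/2)*(g - 1/4)*(g + 1/2)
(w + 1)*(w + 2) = w^2 + 3*w + 2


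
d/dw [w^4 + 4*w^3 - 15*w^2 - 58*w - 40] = 4*w^3 + 12*w^2 - 30*w - 58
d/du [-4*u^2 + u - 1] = 1 - 8*u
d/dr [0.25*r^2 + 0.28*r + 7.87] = 0.5*r + 0.28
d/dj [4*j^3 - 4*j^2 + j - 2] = 12*j^2 - 8*j + 1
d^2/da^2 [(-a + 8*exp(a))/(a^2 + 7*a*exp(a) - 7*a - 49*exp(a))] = (-2*(a - 8*exp(a))*(7*a*exp(a) + 2*a - 42*exp(a) - 7)^2 + ((a - 8*exp(a))*(7*a*exp(a) - 35*exp(a) + 2) - 2*(8*exp(a) - 1)*(7*a*exp(a) + 2*a - 42*exp(a) - 7))*(a^2 + 7*a*exp(a) - 7*a - 49*exp(a)) + 8*(a^2 + 7*a*exp(a) - 7*a - 49*exp(a))^2*exp(a))/(a^2 + 7*a*exp(a) - 7*a - 49*exp(a))^3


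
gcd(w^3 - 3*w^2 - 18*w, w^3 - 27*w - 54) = w^2 - 3*w - 18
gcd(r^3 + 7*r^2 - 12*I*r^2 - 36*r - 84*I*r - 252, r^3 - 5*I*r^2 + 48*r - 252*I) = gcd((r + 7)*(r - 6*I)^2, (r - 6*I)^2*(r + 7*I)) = r^2 - 12*I*r - 36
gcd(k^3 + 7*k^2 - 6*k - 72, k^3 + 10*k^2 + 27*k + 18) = k + 6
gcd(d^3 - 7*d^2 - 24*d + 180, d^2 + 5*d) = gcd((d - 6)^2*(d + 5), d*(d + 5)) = d + 5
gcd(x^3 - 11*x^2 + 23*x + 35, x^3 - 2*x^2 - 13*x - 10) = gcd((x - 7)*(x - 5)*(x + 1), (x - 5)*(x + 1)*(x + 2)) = x^2 - 4*x - 5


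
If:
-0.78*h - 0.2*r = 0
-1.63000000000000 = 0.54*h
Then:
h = -3.02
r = 11.77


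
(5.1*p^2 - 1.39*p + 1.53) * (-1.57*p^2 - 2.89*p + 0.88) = -8.007*p^4 - 12.5567*p^3 + 6.103*p^2 - 5.6449*p + 1.3464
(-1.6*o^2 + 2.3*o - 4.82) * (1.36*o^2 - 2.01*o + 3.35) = -2.176*o^4 + 6.344*o^3 - 16.5382*o^2 + 17.3932*o - 16.147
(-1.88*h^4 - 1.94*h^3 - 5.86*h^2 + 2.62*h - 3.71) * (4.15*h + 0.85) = -7.802*h^5 - 9.649*h^4 - 25.968*h^3 + 5.892*h^2 - 13.1695*h - 3.1535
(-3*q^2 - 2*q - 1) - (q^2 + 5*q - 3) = -4*q^2 - 7*q + 2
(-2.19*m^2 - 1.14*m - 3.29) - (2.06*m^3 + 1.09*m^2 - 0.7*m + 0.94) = -2.06*m^3 - 3.28*m^2 - 0.44*m - 4.23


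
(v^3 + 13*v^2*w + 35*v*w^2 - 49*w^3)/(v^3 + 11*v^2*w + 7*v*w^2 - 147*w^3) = (v - w)/(v - 3*w)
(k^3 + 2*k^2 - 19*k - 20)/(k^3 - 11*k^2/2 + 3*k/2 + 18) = 2*(k^2 + 6*k + 5)/(2*k^2 - 3*k - 9)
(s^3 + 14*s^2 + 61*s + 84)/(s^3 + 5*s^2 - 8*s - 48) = (s^2 + 10*s + 21)/(s^2 + s - 12)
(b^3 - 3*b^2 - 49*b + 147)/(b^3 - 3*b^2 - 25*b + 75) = (b^2 - 49)/(b^2 - 25)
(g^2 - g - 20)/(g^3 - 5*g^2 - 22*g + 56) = (g - 5)/(g^2 - 9*g + 14)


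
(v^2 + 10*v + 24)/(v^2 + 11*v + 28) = (v + 6)/(v + 7)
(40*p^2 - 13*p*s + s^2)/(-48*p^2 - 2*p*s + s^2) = (-5*p + s)/(6*p + s)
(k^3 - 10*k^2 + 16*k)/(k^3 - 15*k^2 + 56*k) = (k - 2)/(k - 7)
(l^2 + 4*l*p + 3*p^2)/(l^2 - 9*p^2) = (-l - p)/(-l + 3*p)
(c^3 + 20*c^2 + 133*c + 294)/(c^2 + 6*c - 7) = (c^2 + 13*c + 42)/(c - 1)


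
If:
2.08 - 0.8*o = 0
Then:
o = 2.60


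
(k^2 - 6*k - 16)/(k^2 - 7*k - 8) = (k + 2)/(k + 1)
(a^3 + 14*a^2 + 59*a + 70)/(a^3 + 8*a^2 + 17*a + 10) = (a + 7)/(a + 1)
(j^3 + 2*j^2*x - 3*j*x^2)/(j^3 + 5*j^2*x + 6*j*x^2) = (j - x)/(j + 2*x)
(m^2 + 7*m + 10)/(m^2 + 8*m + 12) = (m + 5)/(m + 6)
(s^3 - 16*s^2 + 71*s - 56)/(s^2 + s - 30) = (s^3 - 16*s^2 + 71*s - 56)/(s^2 + s - 30)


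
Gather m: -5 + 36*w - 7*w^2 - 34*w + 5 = -7*w^2 + 2*w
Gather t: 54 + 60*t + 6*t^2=6*t^2 + 60*t + 54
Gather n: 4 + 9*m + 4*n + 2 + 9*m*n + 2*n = 9*m + n*(9*m + 6) + 6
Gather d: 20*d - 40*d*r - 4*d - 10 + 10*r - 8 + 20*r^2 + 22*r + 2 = d*(16 - 40*r) + 20*r^2 + 32*r - 16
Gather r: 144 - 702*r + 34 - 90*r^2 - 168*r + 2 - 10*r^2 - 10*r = -100*r^2 - 880*r + 180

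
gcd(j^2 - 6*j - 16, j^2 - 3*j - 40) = j - 8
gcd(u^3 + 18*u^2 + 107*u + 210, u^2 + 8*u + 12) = u + 6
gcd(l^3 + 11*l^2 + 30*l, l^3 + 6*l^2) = l^2 + 6*l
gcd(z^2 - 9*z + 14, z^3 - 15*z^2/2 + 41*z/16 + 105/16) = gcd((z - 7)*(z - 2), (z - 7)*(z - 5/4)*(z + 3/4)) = z - 7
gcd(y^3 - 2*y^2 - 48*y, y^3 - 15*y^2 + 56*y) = y^2 - 8*y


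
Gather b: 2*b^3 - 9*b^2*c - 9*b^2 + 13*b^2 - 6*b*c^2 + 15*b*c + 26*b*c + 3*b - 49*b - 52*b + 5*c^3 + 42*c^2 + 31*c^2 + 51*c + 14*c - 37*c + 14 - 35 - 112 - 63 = 2*b^3 + b^2*(4 - 9*c) + b*(-6*c^2 + 41*c - 98) + 5*c^3 + 73*c^2 + 28*c - 196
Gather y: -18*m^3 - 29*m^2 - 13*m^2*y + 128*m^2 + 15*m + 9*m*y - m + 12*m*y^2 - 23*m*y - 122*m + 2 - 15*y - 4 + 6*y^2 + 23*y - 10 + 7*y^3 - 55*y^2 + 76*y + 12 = -18*m^3 + 99*m^2 - 108*m + 7*y^3 + y^2*(12*m - 49) + y*(-13*m^2 - 14*m + 84)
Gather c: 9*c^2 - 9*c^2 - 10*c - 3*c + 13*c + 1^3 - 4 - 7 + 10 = 0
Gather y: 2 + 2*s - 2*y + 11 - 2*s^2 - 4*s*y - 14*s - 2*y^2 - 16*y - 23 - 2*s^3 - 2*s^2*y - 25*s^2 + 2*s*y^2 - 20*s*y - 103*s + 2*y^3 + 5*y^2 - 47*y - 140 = -2*s^3 - 27*s^2 - 115*s + 2*y^3 + y^2*(2*s + 3) + y*(-2*s^2 - 24*s - 65) - 150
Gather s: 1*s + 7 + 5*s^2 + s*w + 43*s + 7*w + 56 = 5*s^2 + s*(w + 44) + 7*w + 63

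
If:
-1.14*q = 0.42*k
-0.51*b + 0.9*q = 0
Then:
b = 1.76470588235294*q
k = -2.71428571428571*q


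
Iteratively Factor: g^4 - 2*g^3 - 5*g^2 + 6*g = (g + 2)*(g^3 - 4*g^2 + 3*g) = (g - 1)*(g + 2)*(g^2 - 3*g) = (g - 3)*(g - 1)*(g + 2)*(g)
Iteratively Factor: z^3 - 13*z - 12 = (z + 1)*(z^2 - z - 12) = (z + 1)*(z + 3)*(z - 4)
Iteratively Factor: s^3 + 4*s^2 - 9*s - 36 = (s - 3)*(s^2 + 7*s + 12) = (s - 3)*(s + 4)*(s + 3)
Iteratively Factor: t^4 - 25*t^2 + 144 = (t + 4)*(t^3 - 4*t^2 - 9*t + 36) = (t - 4)*(t + 4)*(t^2 - 9) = (t - 4)*(t + 3)*(t + 4)*(t - 3)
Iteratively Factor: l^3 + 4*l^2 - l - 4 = (l + 1)*(l^2 + 3*l - 4) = (l - 1)*(l + 1)*(l + 4)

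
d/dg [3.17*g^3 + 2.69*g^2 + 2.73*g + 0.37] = 9.51*g^2 + 5.38*g + 2.73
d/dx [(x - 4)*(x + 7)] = 2*x + 3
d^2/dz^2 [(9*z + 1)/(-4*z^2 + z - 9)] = 2*(-(8*z - 1)^2*(9*z + 1) + (108*z - 5)*(4*z^2 - z + 9))/(4*z^2 - z + 9)^3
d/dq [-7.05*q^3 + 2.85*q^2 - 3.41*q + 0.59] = -21.15*q^2 + 5.7*q - 3.41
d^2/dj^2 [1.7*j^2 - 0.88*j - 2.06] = 3.40000000000000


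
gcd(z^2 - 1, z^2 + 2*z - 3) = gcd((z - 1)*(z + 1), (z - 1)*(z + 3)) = z - 1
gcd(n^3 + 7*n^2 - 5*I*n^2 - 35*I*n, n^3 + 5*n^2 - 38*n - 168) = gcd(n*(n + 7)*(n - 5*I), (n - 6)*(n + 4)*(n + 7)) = n + 7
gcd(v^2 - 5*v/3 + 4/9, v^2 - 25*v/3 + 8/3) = v - 1/3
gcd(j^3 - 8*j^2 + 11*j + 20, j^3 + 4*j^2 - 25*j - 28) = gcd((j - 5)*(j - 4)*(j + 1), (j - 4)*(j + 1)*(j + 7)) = j^2 - 3*j - 4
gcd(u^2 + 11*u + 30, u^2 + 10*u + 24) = u + 6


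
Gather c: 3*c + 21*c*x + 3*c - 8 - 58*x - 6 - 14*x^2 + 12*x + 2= c*(21*x + 6) - 14*x^2 - 46*x - 12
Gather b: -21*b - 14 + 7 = -21*b - 7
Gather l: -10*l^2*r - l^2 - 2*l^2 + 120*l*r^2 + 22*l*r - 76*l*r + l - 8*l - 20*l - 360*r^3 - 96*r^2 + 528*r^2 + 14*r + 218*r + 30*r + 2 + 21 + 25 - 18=l^2*(-10*r - 3) + l*(120*r^2 - 54*r - 27) - 360*r^3 + 432*r^2 + 262*r + 30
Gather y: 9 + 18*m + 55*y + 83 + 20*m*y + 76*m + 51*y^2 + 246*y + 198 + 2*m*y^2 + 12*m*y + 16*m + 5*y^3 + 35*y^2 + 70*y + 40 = 110*m + 5*y^3 + y^2*(2*m + 86) + y*(32*m + 371) + 330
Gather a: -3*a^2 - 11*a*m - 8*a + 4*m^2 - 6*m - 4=-3*a^2 + a*(-11*m - 8) + 4*m^2 - 6*m - 4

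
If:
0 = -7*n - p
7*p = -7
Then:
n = 1/7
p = -1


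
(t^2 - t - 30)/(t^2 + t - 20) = (t - 6)/(t - 4)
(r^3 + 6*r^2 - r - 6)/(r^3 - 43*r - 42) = (r - 1)/(r - 7)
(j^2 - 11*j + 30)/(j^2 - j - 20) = (j - 6)/(j + 4)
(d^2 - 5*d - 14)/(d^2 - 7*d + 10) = (d^2 - 5*d - 14)/(d^2 - 7*d + 10)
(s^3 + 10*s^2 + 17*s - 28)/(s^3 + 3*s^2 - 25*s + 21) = (s + 4)/(s - 3)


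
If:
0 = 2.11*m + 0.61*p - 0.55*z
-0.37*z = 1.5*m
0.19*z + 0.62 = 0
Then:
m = 0.80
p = -5.73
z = -3.26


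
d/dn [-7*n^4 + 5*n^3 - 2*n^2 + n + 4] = -28*n^3 + 15*n^2 - 4*n + 1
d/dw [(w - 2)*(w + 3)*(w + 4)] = 3*w^2 + 10*w - 2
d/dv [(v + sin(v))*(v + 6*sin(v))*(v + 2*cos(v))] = -(v + sin(v))*(v + 6*sin(v))*(2*sin(v) - 1) + (v + sin(v))*(v + 2*cos(v))*(6*cos(v) + 1) + (v + 6*sin(v))*(v + 2*cos(v))*(cos(v) + 1)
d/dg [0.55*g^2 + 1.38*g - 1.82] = 1.1*g + 1.38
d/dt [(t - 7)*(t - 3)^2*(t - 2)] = 4*t^3 - 45*t^2 + 154*t - 165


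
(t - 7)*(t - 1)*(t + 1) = t^3 - 7*t^2 - t + 7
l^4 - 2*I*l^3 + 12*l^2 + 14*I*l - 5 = (l - 5*I)*(l + I)^3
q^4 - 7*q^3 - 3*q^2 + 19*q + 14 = (q - 7)*(q - 2)*(q + 1)^2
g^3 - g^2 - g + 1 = (g - 1)^2*(g + 1)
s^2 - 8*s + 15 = (s - 5)*(s - 3)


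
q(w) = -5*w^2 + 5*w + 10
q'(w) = 5 - 10*w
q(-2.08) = -22.03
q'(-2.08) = 25.80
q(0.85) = 10.64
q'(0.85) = -3.50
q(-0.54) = 5.84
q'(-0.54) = 10.40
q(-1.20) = -3.20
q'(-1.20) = 17.00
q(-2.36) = -29.65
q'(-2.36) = 28.60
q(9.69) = -411.03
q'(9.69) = -91.90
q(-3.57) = -71.57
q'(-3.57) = 40.70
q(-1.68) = -12.51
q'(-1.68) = 21.80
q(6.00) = -140.00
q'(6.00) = -55.00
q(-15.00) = -1190.00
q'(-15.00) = 155.00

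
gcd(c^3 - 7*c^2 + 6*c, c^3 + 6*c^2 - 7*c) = c^2 - c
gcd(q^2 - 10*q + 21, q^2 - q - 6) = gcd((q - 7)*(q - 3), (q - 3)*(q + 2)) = q - 3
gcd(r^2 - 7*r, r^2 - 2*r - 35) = r - 7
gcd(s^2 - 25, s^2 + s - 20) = s + 5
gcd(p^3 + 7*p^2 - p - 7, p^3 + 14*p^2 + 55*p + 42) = p^2 + 8*p + 7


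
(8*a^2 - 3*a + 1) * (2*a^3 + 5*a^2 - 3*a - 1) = 16*a^5 + 34*a^4 - 37*a^3 + 6*a^2 - 1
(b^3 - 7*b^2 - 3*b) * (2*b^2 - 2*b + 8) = 2*b^5 - 16*b^4 + 16*b^3 - 50*b^2 - 24*b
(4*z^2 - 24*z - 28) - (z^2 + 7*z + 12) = 3*z^2 - 31*z - 40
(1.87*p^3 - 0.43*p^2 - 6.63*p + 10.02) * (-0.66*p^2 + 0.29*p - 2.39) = -1.2342*p^5 + 0.8261*p^4 - 0.2182*p^3 - 7.5082*p^2 + 18.7515*p - 23.9478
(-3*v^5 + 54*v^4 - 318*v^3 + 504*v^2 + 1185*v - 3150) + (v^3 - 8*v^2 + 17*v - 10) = -3*v^5 + 54*v^4 - 317*v^3 + 496*v^2 + 1202*v - 3160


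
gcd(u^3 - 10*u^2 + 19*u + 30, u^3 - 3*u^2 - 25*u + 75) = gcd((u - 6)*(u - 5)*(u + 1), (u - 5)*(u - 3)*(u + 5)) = u - 5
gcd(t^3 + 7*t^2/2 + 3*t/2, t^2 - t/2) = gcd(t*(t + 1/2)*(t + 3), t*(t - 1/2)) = t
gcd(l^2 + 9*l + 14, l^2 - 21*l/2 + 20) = 1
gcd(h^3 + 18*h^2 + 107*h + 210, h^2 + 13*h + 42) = h^2 + 13*h + 42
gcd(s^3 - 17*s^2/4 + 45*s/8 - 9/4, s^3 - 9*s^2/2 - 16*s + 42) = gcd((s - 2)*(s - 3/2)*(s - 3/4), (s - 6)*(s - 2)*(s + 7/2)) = s - 2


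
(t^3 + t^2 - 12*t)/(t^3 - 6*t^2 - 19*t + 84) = t/(t - 7)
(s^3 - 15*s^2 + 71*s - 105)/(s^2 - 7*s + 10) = (s^2 - 10*s + 21)/(s - 2)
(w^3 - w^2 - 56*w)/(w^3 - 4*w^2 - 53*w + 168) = w/(w - 3)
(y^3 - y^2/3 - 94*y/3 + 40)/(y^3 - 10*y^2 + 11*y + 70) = (y^2 + 14*y/3 - 8)/(y^2 - 5*y - 14)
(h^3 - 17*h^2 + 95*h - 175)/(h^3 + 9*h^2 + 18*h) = (h^3 - 17*h^2 + 95*h - 175)/(h*(h^2 + 9*h + 18))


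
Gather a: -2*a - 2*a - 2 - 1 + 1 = -4*a - 2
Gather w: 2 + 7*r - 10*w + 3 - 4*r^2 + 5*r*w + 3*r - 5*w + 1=-4*r^2 + 10*r + w*(5*r - 15) + 6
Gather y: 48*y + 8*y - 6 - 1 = 56*y - 7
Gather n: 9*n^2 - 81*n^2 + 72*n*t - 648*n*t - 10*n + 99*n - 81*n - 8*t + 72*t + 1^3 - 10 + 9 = -72*n^2 + n*(8 - 576*t) + 64*t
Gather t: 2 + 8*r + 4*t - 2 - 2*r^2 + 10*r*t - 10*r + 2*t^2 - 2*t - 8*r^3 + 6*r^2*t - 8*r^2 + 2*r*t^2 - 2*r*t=-8*r^3 - 10*r^2 - 2*r + t^2*(2*r + 2) + t*(6*r^2 + 8*r + 2)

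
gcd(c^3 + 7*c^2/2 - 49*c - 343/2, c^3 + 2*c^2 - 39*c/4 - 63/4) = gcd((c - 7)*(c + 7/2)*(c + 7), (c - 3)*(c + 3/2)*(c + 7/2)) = c + 7/2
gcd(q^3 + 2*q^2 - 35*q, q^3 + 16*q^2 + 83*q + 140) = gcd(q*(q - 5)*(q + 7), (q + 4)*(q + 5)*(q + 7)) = q + 7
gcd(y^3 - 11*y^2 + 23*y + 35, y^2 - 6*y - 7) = y^2 - 6*y - 7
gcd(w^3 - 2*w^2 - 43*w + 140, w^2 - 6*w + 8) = w - 4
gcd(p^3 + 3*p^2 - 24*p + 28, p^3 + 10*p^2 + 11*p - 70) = p^2 + 5*p - 14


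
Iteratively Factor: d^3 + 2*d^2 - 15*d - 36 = (d + 3)*(d^2 - d - 12) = (d + 3)^2*(d - 4)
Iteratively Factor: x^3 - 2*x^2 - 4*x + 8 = (x - 2)*(x^2 - 4) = (x - 2)*(x + 2)*(x - 2)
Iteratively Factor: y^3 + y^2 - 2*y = (y + 2)*(y^2 - y) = (y - 1)*(y + 2)*(y)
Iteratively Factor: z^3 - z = (z)*(z^2 - 1) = z*(z - 1)*(z + 1)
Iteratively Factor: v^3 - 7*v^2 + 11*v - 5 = (v - 1)*(v^2 - 6*v + 5) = (v - 1)^2*(v - 5)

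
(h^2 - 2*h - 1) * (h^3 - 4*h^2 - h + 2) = h^5 - 6*h^4 + 6*h^3 + 8*h^2 - 3*h - 2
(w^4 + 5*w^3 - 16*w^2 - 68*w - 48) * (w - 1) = w^5 + 4*w^4 - 21*w^3 - 52*w^2 + 20*w + 48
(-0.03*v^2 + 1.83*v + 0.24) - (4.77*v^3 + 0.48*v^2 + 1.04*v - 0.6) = -4.77*v^3 - 0.51*v^2 + 0.79*v + 0.84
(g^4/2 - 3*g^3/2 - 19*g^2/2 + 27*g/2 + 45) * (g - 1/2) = g^5/2 - 7*g^4/4 - 35*g^3/4 + 73*g^2/4 + 153*g/4 - 45/2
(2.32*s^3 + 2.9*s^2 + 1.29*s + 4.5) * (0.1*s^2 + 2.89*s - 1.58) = 0.232*s^5 + 6.9948*s^4 + 4.8444*s^3 - 0.403899999999999*s^2 + 10.9668*s - 7.11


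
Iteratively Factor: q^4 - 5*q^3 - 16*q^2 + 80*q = (q - 5)*(q^3 - 16*q) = q*(q - 5)*(q^2 - 16) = q*(q - 5)*(q + 4)*(q - 4)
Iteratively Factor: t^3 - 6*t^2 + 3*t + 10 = (t + 1)*(t^2 - 7*t + 10) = (t - 2)*(t + 1)*(t - 5)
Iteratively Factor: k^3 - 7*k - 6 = (k - 3)*(k^2 + 3*k + 2) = (k - 3)*(k + 1)*(k + 2)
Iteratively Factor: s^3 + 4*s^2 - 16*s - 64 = (s + 4)*(s^2 - 16) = (s - 4)*(s + 4)*(s + 4)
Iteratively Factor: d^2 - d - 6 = (d + 2)*(d - 3)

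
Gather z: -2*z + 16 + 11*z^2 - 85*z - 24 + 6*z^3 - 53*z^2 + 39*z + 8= 6*z^3 - 42*z^2 - 48*z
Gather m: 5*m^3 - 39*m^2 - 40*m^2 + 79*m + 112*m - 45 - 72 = 5*m^3 - 79*m^2 + 191*m - 117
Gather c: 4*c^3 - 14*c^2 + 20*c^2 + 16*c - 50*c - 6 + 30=4*c^3 + 6*c^2 - 34*c + 24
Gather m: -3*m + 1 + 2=3 - 3*m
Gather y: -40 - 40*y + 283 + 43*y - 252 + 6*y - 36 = 9*y - 45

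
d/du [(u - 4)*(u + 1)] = 2*u - 3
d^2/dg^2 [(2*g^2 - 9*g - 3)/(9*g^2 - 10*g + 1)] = 2*(-549*g^3 - 783*g^2 + 1053*g - 361)/(729*g^6 - 2430*g^5 + 2943*g^4 - 1540*g^3 + 327*g^2 - 30*g + 1)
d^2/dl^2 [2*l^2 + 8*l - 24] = 4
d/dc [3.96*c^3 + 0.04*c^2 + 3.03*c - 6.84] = 11.88*c^2 + 0.08*c + 3.03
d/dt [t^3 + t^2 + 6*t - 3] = 3*t^2 + 2*t + 6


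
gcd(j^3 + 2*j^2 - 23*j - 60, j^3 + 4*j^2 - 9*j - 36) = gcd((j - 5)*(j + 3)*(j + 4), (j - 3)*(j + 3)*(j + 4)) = j^2 + 7*j + 12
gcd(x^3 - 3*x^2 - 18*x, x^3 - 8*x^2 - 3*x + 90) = x^2 - 3*x - 18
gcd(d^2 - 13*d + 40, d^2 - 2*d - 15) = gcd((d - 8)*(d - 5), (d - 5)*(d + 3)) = d - 5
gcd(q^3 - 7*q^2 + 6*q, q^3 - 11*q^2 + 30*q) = q^2 - 6*q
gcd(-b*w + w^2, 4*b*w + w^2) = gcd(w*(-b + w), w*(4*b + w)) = w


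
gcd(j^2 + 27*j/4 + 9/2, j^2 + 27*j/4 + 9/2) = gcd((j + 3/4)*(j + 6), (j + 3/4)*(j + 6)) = j^2 + 27*j/4 + 9/2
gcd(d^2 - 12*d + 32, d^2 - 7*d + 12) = d - 4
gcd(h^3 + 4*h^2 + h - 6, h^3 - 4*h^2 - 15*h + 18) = h^2 + 2*h - 3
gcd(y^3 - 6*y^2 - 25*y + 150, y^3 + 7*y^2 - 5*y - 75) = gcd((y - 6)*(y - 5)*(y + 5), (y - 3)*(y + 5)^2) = y + 5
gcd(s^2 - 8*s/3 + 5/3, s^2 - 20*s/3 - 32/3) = 1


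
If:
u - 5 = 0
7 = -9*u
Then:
No Solution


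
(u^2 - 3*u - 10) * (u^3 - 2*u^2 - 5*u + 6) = u^5 - 5*u^4 - 9*u^3 + 41*u^2 + 32*u - 60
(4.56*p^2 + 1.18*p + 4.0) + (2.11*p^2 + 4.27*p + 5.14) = 6.67*p^2 + 5.45*p + 9.14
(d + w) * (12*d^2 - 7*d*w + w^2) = 12*d^3 + 5*d^2*w - 6*d*w^2 + w^3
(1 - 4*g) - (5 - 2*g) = -2*g - 4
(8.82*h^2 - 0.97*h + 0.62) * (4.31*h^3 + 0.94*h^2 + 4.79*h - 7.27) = 38.0142*h^5 + 4.1101*h^4 + 44.0082*h^3 - 68.1849*h^2 + 10.0217*h - 4.5074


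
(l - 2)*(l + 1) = l^2 - l - 2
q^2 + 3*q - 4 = (q - 1)*(q + 4)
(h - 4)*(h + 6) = h^2 + 2*h - 24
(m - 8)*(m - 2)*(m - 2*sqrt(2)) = m^3 - 10*m^2 - 2*sqrt(2)*m^2 + 16*m + 20*sqrt(2)*m - 32*sqrt(2)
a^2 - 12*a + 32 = (a - 8)*(a - 4)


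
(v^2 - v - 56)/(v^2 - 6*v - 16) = (v + 7)/(v + 2)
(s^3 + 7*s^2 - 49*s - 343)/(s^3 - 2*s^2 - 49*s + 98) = (s + 7)/(s - 2)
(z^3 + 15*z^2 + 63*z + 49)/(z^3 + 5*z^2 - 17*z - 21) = (z + 7)/(z - 3)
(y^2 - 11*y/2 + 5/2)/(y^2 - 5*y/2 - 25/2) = (2*y - 1)/(2*y + 5)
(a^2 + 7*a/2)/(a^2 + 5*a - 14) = a*(2*a + 7)/(2*(a^2 + 5*a - 14))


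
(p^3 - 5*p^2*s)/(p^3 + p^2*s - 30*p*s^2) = p/(p + 6*s)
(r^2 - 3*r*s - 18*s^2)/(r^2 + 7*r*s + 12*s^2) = (r - 6*s)/(r + 4*s)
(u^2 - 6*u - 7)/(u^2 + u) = (u - 7)/u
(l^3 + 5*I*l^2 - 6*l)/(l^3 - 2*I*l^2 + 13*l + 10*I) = l*(l + 3*I)/(l^2 - 4*I*l + 5)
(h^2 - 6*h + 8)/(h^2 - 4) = (h - 4)/(h + 2)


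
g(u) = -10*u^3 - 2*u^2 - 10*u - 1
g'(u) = -30*u^2 - 4*u - 10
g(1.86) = -90.87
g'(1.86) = -121.23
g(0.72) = -12.97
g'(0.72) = -28.43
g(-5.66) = 1804.74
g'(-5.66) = -948.43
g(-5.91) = 2052.49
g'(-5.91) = -1034.20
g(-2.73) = 214.86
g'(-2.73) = -222.67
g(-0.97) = 15.94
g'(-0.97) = -34.35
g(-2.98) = 275.68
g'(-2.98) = -264.49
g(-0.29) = 1.98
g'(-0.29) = -11.36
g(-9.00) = 7217.00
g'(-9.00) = -2404.00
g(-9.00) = 7217.00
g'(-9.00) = -2404.00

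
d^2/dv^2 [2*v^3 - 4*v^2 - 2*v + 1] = 12*v - 8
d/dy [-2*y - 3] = -2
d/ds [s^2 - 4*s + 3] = 2*s - 4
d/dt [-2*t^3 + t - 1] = 1 - 6*t^2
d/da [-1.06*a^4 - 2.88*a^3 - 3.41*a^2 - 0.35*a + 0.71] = -4.24*a^3 - 8.64*a^2 - 6.82*a - 0.35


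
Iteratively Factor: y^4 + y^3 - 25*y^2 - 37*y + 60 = (y + 4)*(y^3 - 3*y^2 - 13*y + 15) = (y - 5)*(y + 4)*(y^2 + 2*y - 3) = (y - 5)*(y + 3)*(y + 4)*(y - 1)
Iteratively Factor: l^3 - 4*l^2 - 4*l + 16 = (l + 2)*(l^2 - 6*l + 8) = (l - 4)*(l + 2)*(l - 2)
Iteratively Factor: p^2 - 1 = (p - 1)*(p + 1)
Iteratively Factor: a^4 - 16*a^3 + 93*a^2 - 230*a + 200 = (a - 4)*(a^3 - 12*a^2 + 45*a - 50) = (a - 5)*(a - 4)*(a^2 - 7*a + 10) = (a - 5)^2*(a - 4)*(a - 2)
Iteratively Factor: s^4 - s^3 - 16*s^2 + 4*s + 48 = (s + 3)*(s^3 - 4*s^2 - 4*s + 16) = (s - 2)*(s + 3)*(s^2 - 2*s - 8) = (s - 4)*(s - 2)*(s + 3)*(s + 2)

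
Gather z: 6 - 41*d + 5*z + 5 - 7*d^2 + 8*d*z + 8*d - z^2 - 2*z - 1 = -7*d^2 - 33*d - z^2 + z*(8*d + 3) + 10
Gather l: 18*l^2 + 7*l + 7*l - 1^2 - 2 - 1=18*l^2 + 14*l - 4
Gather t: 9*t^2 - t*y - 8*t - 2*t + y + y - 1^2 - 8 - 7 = 9*t^2 + t*(-y - 10) + 2*y - 16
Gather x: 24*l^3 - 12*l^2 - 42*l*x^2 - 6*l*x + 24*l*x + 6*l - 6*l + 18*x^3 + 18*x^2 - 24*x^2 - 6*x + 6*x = 24*l^3 - 12*l^2 + 18*l*x + 18*x^3 + x^2*(-42*l - 6)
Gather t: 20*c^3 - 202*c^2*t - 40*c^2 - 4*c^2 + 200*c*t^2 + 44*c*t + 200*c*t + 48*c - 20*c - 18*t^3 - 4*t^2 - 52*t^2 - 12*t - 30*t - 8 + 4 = 20*c^3 - 44*c^2 + 28*c - 18*t^3 + t^2*(200*c - 56) + t*(-202*c^2 + 244*c - 42) - 4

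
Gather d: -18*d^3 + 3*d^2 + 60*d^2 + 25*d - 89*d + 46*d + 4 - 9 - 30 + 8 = -18*d^3 + 63*d^2 - 18*d - 27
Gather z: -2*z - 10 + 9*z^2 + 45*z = 9*z^2 + 43*z - 10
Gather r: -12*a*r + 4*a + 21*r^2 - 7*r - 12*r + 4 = 4*a + 21*r^2 + r*(-12*a - 19) + 4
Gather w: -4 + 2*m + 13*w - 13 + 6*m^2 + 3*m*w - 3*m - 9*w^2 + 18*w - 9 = 6*m^2 - m - 9*w^2 + w*(3*m + 31) - 26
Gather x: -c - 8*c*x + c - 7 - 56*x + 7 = x*(-8*c - 56)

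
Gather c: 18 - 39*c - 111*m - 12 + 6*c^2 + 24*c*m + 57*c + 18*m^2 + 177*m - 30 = 6*c^2 + c*(24*m + 18) + 18*m^2 + 66*m - 24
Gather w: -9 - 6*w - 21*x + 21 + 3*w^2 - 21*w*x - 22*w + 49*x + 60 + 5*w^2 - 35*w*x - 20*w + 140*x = 8*w^2 + w*(-56*x - 48) + 168*x + 72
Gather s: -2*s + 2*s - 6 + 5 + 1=0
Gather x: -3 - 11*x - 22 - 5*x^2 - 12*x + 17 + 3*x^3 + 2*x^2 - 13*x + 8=3*x^3 - 3*x^2 - 36*x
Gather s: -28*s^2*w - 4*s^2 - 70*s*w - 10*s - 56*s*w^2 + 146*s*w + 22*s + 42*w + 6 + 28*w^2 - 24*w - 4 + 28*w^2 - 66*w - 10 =s^2*(-28*w - 4) + s*(-56*w^2 + 76*w + 12) + 56*w^2 - 48*w - 8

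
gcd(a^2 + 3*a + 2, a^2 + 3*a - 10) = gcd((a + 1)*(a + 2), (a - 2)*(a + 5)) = 1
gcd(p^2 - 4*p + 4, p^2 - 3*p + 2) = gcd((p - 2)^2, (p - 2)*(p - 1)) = p - 2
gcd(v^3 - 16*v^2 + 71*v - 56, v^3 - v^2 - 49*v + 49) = v^2 - 8*v + 7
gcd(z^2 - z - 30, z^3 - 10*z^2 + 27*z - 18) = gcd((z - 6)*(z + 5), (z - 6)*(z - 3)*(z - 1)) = z - 6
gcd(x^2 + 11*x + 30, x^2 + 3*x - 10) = x + 5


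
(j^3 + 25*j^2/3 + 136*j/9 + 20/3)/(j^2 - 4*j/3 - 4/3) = (j^2 + 23*j/3 + 10)/(j - 2)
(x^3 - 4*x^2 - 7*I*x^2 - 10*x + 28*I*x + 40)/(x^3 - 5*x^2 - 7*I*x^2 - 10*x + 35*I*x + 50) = (x - 4)/(x - 5)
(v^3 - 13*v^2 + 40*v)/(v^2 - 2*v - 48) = v*(v - 5)/(v + 6)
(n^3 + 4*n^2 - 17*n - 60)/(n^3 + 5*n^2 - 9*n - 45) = (n - 4)/(n - 3)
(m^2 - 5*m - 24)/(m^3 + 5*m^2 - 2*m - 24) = (m - 8)/(m^2 + 2*m - 8)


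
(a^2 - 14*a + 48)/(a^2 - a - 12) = (-a^2 + 14*a - 48)/(-a^2 + a + 12)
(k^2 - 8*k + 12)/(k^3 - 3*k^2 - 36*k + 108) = (k - 2)/(k^2 + 3*k - 18)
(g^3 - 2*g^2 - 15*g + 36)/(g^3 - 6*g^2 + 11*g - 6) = (g^2 + g - 12)/(g^2 - 3*g + 2)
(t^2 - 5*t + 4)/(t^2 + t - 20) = (t - 1)/(t + 5)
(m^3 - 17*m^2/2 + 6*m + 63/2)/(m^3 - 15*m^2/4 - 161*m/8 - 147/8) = 4*(m - 3)/(4*m + 7)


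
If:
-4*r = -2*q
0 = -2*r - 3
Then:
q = -3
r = -3/2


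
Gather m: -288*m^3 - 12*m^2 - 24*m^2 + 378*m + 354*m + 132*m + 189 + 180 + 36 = -288*m^3 - 36*m^2 + 864*m + 405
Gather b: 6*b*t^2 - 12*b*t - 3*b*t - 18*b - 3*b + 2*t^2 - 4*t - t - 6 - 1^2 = b*(6*t^2 - 15*t - 21) + 2*t^2 - 5*t - 7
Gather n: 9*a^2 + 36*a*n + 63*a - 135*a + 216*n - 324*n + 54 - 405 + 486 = 9*a^2 - 72*a + n*(36*a - 108) + 135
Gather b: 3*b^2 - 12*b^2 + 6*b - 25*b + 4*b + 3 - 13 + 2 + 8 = -9*b^2 - 15*b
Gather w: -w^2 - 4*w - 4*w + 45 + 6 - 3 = -w^2 - 8*w + 48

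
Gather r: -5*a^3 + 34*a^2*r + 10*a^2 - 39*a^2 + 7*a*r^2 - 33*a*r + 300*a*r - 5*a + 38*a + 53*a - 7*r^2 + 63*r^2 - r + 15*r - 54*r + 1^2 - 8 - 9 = -5*a^3 - 29*a^2 + 86*a + r^2*(7*a + 56) + r*(34*a^2 + 267*a - 40) - 16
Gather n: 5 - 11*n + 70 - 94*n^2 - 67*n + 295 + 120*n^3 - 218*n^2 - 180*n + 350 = 120*n^3 - 312*n^2 - 258*n + 720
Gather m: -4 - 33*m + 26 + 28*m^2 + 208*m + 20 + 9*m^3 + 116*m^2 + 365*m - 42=9*m^3 + 144*m^2 + 540*m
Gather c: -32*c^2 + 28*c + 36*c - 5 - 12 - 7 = -32*c^2 + 64*c - 24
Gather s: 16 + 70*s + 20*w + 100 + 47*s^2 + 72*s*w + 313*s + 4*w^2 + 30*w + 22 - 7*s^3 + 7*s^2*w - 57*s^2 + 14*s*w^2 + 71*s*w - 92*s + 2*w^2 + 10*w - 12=-7*s^3 + s^2*(7*w - 10) + s*(14*w^2 + 143*w + 291) + 6*w^2 + 60*w + 126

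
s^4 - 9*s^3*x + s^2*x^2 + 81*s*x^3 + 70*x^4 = (s - 7*x)*(s - 5*x)*(s + x)*(s + 2*x)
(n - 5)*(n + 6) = n^2 + n - 30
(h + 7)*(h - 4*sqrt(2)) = h^2 - 4*sqrt(2)*h + 7*h - 28*sqrt(2)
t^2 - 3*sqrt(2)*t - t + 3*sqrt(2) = (t - 1)*(t - 3*sqrt(2))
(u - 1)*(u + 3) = u^2 + 2*u - 3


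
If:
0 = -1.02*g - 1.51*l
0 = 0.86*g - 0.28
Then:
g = 0.33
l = -0.22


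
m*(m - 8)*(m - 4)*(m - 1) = m^4 - 13*m^3 + 44*m^2 - 32*m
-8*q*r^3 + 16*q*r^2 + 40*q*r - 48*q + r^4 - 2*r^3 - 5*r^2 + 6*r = (-8*q + r)*(r - 3)*(r - 1)*(r + 2)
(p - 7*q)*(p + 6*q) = p^2 - p*q - 42*q^2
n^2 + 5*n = n*(n + 5)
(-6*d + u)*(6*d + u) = -36*d^2 + u^2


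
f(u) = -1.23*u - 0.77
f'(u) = -1.23000000000000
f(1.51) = -2.63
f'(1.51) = -1.23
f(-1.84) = 1.49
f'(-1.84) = -1.23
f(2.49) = -3.83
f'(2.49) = -1.23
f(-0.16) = -0.57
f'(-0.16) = -1.23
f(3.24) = -4.76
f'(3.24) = -1.23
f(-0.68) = 0.07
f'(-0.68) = -1.23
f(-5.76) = 6.31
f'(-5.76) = -1.23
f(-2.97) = 2.88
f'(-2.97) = -1.23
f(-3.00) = 2.92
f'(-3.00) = -1.23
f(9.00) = -11.84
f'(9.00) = -1.23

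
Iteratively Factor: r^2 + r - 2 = (r + 2)*(r - 1)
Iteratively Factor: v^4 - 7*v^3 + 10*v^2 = (v)*(v^3 - 7*v^2 + 10*v) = v*(v - 2)*(v^2 - 5*v) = v*(v - 5)*(v - 2)*(v)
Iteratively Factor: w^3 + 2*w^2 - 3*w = (w + 3)*(w^2 - w) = (w - 1)*(w + 3)*(w)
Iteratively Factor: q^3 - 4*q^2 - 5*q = (q)*(q^2 - 4*q - 5) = q*(q - 5)*(q + 1)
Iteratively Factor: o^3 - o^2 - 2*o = (o + 1)*(o^2 - 2*o) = o*(o + 1)*(o - 2)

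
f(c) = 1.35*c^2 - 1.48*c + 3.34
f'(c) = 2.7*c - 1.48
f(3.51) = 14.78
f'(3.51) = 8.00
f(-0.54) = 4.53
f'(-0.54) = -2.94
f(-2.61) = 16.40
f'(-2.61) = -8.53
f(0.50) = 2.94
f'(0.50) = -0.13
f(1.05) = 3.27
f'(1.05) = 1.36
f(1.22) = 3.54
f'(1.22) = 1.81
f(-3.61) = 26.28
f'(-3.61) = -11.23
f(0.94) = 3.14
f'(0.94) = 1.06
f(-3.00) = 19.93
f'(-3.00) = -9.58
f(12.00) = 179.98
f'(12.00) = 30.92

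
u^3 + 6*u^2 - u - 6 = (u - 1)*(u + 1)*(u + 6)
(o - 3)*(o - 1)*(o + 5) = o^3 + o^2 - 17*o + 15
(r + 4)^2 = r^2 + 8*r + 16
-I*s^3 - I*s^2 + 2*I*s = s*(s + 2)*(-I*s + I)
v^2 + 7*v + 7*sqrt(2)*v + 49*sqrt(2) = (v + 7)*(v + 7*sqrt(2))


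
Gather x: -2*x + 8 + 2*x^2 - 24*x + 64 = 2*x^2 - 26*x + 72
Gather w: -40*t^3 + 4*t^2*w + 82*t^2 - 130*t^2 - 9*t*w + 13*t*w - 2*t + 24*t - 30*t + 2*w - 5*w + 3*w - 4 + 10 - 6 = -40*t^3 - 48*t^2 - 8*t + w*(4*t^2 + 4*t)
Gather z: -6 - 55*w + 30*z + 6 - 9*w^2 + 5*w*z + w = -9*w^2 - 54*w + z*(5*w + 30)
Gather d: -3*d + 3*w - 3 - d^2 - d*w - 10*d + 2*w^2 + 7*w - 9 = -d^2 + d*(-w - 13) + 2*w^2 + 10*w - 12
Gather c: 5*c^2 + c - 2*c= 5*c^2 - c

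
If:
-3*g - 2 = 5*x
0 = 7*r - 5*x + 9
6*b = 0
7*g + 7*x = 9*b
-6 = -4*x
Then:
No Solution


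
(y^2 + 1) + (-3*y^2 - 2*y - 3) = -2*y^2 - 2*y - 2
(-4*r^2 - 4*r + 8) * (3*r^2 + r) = -12*r^4 - 16*r^3 + 20*r^2 + 8*r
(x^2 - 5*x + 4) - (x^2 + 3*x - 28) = 32 - 8*x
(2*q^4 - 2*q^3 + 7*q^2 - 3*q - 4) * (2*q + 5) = 4*q^5 + 6*q^4 + 4*q^3 + 29*q^2 - 23*q - 20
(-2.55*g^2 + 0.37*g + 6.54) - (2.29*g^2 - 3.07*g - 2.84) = -4.84*g^2 + 3.44*g + 9.38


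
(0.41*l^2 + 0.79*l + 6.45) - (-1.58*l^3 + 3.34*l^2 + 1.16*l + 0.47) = 1.58*l^3 - 2.93*l^2 - 0.37*l + 5.98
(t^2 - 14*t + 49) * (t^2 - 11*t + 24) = t^4 - 25*t^3 + 227*t^2 - 875*t + 1176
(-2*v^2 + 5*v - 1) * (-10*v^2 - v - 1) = 20*v^4 - 48*v^3 + 7*v^2 - 4*v + 1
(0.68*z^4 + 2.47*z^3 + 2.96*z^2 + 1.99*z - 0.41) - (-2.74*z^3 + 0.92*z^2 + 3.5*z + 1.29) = 0.68*z^4 + 5.21*z^3 + 2.04*z^2 - 1.51*z - 1.7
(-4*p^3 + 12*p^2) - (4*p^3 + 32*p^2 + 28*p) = -8*p^3 - 20*p^2 - 28*p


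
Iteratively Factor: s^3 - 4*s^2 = (s)*(s^2 - 4*s) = s^2*(s - 4)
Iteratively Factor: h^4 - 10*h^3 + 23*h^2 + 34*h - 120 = (h + 2)*(h^3 - 12*h^2 + 47*h - 60) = (h - 3)*(h + 2)*(h^2 - 9*h + 20) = (h - 4)*(h - 3)*(h + 2)*(h - 5)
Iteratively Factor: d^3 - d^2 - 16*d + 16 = (d + 4)*(d^2 - 5*d + 4) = (d - 4)*(d + 4)*(d - 1)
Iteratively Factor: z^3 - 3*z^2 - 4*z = (z)*(z^2 - 3*z - 4) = z*(z - 4)*(z + 1)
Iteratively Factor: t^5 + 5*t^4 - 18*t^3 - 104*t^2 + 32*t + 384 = (t + 4)*(t^4 + t^3 - 22*t^2 - 16*t + 96) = (t + 3)*(t + 4)*(t^3 - 2*t^2 - 16*t + 32) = (t - 2)*(t + 3)*(t + 4)*(t^2 - 16) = (t - 4)*(t - 2)*(t + 3)*(t + 4)*(t + 4)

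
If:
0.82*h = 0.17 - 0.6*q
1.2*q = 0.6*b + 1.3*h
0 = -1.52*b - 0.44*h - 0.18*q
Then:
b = -0.05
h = 0.13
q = 0.11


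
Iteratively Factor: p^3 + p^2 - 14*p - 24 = (p - 4)*(p^2 + 5*p + 6) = (p - 4)*(p + 2)*(p + 3)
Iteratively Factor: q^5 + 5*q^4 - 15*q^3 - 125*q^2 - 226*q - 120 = (q - 5)*(q^4 + 10*q^3 + 35*q^2 + 50*q + 24) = (q - 5)*(q + 2)*(q^3 + 8*q^2 + 19*q + 12) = (q - 5)*(q + 2)*(q + 4)*(q^2 + 4*q + 3) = (q - 5)*(q + 1)*(q + 2)*(q + 4)*(q + 3)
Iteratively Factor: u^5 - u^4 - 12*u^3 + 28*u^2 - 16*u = (u)*(u^4 - u^3 - 12*u^2 + 28*u - 16) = u*(u - 2)*(u^3 + u^2 - 10*u + 8) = u*(u - 2)*(u - 1)*(u^2 + 2*u - 8) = u*(u - 2)^2*(u - 1)*(u + 4)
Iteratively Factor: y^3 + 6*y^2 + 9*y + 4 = (y + 1)*(y^2 + 5*y + 4) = (y + 1)^2*(y + 4)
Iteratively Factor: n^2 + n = (n)*(n + 1)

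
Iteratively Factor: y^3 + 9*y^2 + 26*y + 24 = (y + 4)*(y^2 + 5*y + 6) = (y + 3)*(y + 4)*(y + 2)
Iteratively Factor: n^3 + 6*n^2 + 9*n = (n + 3)*(n^2 + 3*n) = n*(n + 3)*(n + 3)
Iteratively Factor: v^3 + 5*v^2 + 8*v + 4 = (v + 2)*(v^2 + 3*v + 2) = (v + 2)^2*(v + 1)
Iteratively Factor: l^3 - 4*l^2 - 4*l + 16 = (l - 4)*(l^2 - 4) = (l - 4)*(l + 2)*(l - 2)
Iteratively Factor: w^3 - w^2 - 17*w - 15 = (w + 1)*(w^2 - 2*w - 15) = (w + 1)*(w + 3)*(w - 5)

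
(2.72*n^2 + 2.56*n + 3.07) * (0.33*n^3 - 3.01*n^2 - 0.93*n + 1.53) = 0.8976*n^5 - 7.3424*n^4 - 9.2221*n^3 - 7.4599*n^2 + 1.0617*n + 4.6971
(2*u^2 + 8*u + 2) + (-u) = 2*u^2 + 7*u + 2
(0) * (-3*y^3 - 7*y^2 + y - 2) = 0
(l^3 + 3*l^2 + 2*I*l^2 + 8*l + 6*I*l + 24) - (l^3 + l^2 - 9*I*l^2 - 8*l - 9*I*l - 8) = 2*l^2 + 11*I*l^2 + 16*l + 15*I*l + 32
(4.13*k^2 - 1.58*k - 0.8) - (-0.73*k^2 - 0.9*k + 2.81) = 4.86*k^2 - 0.68*k - 3.61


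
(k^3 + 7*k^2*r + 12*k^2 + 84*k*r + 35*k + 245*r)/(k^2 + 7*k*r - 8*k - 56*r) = (k^2 + 12*k + 35)/(k - 8)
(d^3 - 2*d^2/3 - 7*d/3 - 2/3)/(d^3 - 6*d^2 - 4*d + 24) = (3*d^2 + 4*d + 1)/(3*(d^2 - 4*d - 12))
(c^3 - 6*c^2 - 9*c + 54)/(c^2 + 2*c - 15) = (c^2 - 3*c - 18)/(c + 5)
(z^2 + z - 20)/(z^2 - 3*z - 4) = (z + 5)/(z + 1)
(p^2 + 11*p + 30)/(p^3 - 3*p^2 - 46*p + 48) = (p + 5)/(p^2 - 9*p + 8)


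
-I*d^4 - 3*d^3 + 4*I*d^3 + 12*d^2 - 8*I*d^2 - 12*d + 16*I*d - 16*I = (d - 2)^2*(d - 4*I)*(-I*d + 1)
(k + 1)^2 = k^2 + 2*k + 1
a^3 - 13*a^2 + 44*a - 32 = (a - 8)*(a - 4)*(a - 1)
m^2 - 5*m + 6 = (m - 3)*(m - 2)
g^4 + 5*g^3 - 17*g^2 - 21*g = g*(g - 3)*(g + 1)*(g + 7)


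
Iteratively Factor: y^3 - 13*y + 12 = (y + 4)*(y^2 - 4*y + 3) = (y - 1)*(y + 4)*(y - 3)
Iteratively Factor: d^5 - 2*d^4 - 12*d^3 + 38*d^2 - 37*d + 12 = (d + 4)*(d^4 - 6*d^3 + 12*d^2 - 10*d + 3) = (d - 3)*(d + 4)*(d^3 - 3*d^2 + 3*d - 1) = (d - 3)*(d - 1)*(d + 4)*(d^2 - 2*d + 1) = (d - 3)*(d - 1)^2*(d + 4)*(d - 1)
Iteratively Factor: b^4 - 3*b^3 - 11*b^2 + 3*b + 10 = (b + 1)*(b^3 - 4*b^2 - 7*b + 10) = (b - 5)*(b + 1)*(b^2 + b - 2) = (b - 5)*(b + 1)*(b + 2)*(b - 1)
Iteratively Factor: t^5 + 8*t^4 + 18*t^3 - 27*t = (t + 3)*(t^4 + 5*t^3 + 3*t^2 - 9*t) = (t - 1)*(t + 3)*(t^3 + 6*t^2 + 9*t) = t*(t - 1)*(t + 3)*(t^2 + 6*t + 9) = t*(t - 1)*(t + 3)^2*(t + 3)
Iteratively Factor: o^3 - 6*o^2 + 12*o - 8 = (o - 2)*(o^2 - 4*o + 4) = (o - 2)^2*(o - 2)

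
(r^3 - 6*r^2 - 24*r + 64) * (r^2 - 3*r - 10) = r^5 - 9*r^4 - 16*r^3 + 196*r^2 + 48*r - 640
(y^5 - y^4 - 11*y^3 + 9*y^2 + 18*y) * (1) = y^5 - y^4 - 11*y^3 + 9*y^2 + 18*y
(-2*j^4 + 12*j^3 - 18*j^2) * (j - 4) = -2*j^5 + 20*j^4 - 66*j^3 + 72*j^2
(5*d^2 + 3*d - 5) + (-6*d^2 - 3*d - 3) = -d^2 - 8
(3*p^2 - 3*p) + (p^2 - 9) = 4*p^2 - 3*p - 9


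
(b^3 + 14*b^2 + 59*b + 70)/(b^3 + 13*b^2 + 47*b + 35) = (b + 2)/(b + 1)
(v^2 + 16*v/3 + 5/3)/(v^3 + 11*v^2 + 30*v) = (v + 1/3)/(v*(v + 6))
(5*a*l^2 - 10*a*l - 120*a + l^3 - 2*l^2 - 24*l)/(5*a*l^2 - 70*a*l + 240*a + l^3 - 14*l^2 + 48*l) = (l + 4)/(l - 8)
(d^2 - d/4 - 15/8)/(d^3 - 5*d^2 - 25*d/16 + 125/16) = 2*(2*d - 3)/(4*d^2 - 25*d + 25)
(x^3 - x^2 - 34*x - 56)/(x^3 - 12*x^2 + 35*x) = (x^2 + 6*x + 8)/(x*(x - 5))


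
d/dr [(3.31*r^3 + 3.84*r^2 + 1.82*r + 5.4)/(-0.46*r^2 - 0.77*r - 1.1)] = (-1.5226*r^4 - 5.0974*r^3 - 13.0426*r^2 - 3.48*r + 2.156)/(0.2116*r^4 + 0.7084*r^3 + 1.6049*r^2 + 1.694*r + 1.21)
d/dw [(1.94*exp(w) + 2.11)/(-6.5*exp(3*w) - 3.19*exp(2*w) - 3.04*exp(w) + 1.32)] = (25.22*exp(3*w) + 47.3336*exp(2*w) + 13.4618*exp(w) + 8.9752)*exp(w)/(42.25*exp(6*w) + 41.47*exp(5*w) + 49.6961*exp(4*w) + 2.2352*exp(3*w) + 0.82*exp(2*w) - 8.0256*exp(w) + 1.7424)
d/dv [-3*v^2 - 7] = -6*v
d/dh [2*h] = 2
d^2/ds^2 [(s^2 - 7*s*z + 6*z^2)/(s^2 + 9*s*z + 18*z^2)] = 8*z*(-4*s^3 - 9*s^2*z + 135*s*z^2 + 459*z^3)/(s^6 + 27*s^5*z + 297*s^4*z^2 + 1701*s^3*z^3 + 5346*s^2*z^4 + 8748*s*z^5 + 5832*z^6)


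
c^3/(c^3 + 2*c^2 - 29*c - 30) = c^3/(c^3 + 2*c^2 - 29*c - 30)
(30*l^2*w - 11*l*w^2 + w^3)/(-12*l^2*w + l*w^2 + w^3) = (30*l^2 - 11*l*w + w^2)/(-12*l^2 + l*w + w^2)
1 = 1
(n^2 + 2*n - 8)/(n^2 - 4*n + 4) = (n + 4)/(n - 2)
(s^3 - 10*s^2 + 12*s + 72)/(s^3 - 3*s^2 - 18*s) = (s^2 - 4*s - 12)/(s*(s + 3))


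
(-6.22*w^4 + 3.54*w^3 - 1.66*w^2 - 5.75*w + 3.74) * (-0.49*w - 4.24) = 3.0478*w^5 + 24.6382*w^4 - 14.1962*w^3 + 9.8559*w^2 + 22.5474*w - 15.8576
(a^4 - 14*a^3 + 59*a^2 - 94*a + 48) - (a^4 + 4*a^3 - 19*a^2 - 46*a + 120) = -18*a^3 + 78*a^2 - 48*a - 72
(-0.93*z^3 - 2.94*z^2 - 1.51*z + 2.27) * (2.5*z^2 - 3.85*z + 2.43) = -2.325*z^5 - 3.7695*z^4 + 5.2841*z^3 + 4.3443*z^2 - 12.4088*z + 5.5161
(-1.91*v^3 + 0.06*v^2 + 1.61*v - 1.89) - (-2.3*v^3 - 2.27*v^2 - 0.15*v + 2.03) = 0.39*v^3 + 2.33*v^2 + 1.76*v - 3.92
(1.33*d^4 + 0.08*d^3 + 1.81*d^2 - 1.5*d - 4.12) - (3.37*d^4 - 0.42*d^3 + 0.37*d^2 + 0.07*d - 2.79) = -2.04*d^4 + 0.5*d^3 + 1.44*d^2 - 1.57*d - 1.33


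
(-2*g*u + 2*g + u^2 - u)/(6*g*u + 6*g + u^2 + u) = (-2*g*u + 2*g + u^2 - u)/(6*g*u + 6*g + u^2 + u)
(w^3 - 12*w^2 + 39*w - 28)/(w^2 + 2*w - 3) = (w^2 - 11*w + 28)/(w + 3)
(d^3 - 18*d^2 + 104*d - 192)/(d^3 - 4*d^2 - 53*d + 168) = (d^2 - 10*d + 24)/(d^2 + 4*d - 21)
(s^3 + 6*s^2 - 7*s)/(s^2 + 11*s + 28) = s*(s - 1)/(s + 4)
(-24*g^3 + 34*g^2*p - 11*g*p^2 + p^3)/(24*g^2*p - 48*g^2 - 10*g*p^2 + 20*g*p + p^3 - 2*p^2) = (-g + p)/(p - 2)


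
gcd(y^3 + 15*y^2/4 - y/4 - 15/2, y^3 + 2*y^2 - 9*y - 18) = y^2 + 5*y + 6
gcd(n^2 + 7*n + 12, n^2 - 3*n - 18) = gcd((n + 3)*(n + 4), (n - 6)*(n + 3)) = n + 3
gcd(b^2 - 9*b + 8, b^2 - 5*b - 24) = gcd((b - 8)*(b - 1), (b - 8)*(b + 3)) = b - 8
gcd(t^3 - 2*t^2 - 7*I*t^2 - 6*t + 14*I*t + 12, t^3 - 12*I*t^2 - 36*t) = t - 6*I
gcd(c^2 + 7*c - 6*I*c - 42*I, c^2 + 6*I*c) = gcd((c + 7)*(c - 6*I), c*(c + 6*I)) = 1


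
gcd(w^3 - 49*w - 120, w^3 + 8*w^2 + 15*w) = w^2 + 8*w + 15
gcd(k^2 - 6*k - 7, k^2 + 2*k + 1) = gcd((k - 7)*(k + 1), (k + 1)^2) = k + 1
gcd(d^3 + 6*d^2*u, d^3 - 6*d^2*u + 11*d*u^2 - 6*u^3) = 1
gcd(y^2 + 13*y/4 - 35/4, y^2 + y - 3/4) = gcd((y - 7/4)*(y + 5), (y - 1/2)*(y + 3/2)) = 1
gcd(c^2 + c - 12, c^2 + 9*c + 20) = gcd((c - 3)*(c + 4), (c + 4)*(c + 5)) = c + 4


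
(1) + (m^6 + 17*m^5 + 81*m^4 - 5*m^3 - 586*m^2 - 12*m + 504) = m^6 + 17*m^5 + 81*m^4 - 5*m^3 - 586*m^2 - 12*m + 505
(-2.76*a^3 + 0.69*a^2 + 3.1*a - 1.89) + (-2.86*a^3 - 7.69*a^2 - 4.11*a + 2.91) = -5.62*a^3 - 7.0*a^2 - 1.01*a + 1.02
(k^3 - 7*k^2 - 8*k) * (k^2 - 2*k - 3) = k^5 - 9*k^4 + 3*k^3 + 37*k^2 + 24*k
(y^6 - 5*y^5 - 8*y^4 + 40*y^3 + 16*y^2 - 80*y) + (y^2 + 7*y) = y^6 - 5*y^5 - 8*y^4 + 40*y^3 + 17*y^2 - 73*y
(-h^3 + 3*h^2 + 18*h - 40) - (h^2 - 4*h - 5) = -h^3 + 2*h^2 + 22*h - 35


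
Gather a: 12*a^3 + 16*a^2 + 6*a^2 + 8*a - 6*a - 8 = 12*a^3 + 22*a^2 + 2*a - 8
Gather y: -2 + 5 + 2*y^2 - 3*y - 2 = 2*y^2 - 3*y + 1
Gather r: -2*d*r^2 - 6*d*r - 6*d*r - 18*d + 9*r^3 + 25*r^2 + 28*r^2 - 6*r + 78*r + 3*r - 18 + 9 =-18*d + 9*r^3 + r^2*(53 - 2*d) + r*(75 - 12*d) - 9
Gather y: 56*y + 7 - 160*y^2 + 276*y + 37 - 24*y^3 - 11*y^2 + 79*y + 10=-24*y^3 - 171*y^2 + 411*y + 54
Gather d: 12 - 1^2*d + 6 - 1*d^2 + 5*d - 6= -d^2 + 4*d + 12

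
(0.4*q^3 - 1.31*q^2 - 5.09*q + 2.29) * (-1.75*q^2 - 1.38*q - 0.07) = -0.7*q^5 + 1.7405*q^4 + 10.6873*q^3 + 3.1084*q^2 - 2.8039*q - 0.1603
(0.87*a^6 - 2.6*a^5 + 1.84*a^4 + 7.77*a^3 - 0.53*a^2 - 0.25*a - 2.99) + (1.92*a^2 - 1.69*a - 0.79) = 0.87*a^6 - 2.6*a^5 + 1.84*a^4 + 7.77*a^3 + 1.39*a^2 - 1.94*a - 3.78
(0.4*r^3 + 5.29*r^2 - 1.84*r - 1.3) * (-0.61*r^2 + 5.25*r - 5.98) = -0.244*r^5 - 1.1269*r^4 + 26.5029*r^3 - 40.5012*r^2 + 4.1782*r + 7.774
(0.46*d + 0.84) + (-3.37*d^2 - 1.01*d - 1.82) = -3.37*d^2 - 0.55*d - 0.98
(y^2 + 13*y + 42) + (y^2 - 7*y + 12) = 2*y^2 + 6*y + 54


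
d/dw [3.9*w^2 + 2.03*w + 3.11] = 7.8*w + 2.03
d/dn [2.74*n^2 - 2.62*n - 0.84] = 5.48*n - 2.62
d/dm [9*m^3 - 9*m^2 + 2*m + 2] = 27*m^2 - 18*m + 2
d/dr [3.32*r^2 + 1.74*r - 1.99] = 6.64*r + 1.74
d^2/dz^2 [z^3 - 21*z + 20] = 6*z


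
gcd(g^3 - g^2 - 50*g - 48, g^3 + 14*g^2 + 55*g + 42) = g^2 + 7*g + 6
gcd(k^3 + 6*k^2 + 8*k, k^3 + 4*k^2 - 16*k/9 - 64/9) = k + 4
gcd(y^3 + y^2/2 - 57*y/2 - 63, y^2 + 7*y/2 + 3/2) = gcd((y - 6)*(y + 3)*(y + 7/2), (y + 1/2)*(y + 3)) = y + 3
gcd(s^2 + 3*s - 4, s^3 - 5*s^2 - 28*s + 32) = s^2 + 3*s - 4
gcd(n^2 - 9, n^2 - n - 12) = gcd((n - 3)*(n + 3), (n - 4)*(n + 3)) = n + 3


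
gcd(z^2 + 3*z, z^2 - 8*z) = z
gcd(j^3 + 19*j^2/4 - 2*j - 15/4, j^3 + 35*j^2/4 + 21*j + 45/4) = j^2 + 23*j/4 + 15/4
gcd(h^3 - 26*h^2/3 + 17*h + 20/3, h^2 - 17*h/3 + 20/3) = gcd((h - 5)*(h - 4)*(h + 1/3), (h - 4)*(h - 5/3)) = h - 4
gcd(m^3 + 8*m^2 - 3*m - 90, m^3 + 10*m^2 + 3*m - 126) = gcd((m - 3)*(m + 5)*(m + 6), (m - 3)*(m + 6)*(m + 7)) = m^2 + 3*m - 18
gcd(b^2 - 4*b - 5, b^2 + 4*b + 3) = b + 1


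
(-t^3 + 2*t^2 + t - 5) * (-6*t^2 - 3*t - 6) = 6*t^5 - 9*t^4 - 6*t^3 + 15*t^2 + 9*t + 30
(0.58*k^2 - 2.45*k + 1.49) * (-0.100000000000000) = -0.058*k^2 + 0.245*k - 0.149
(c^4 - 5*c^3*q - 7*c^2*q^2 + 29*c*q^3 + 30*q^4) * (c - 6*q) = c^5 - 11*c^4*q + 23*c^3*q^2 + 71*c^2*q^3 - 144*c*q^4 - 180*q^5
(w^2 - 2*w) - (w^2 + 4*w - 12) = 12 - 6*w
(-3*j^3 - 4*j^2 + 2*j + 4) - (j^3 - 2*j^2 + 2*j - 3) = -4*j^3 - 2*j^2 + 7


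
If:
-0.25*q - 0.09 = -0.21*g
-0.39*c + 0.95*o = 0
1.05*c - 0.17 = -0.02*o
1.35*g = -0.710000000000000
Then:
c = 0.16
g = -0.53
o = 0.07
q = -0.80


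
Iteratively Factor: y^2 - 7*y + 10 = (y - 2)*(y - 5)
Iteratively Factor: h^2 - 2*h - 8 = (h + 2)*(h - 4)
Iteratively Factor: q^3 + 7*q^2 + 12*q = (q + 3)*(q^2 + 4*q) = (q + 3)*(q + 4)*(q)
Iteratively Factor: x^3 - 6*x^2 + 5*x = (x - 1)*(x^2 - 5*x) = (x - 5)*(x - 1)*(x)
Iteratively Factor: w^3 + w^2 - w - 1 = (w - 1)*(w^2 + 2*w + 1) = (w - 1)*(w + 1)*(w + 1)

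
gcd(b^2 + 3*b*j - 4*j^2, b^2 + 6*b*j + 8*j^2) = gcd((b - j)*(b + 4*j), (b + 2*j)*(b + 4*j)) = b + 4*j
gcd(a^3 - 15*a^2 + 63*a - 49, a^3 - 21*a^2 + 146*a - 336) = a - 7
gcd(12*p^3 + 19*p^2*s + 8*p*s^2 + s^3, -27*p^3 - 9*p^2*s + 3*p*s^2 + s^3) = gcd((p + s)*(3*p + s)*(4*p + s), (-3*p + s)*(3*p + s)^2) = 3*p + s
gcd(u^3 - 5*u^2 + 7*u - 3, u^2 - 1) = u - 1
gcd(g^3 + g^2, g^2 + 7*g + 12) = 1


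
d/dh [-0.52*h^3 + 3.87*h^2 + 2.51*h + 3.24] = -1.56*h^2 + 7.74*h + 2.51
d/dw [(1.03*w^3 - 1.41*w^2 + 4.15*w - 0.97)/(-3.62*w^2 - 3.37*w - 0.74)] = (-3.7286*w^4 - 6.9422*w^3 + 17.4881*w^2 - 4.936*w - 6.3399)/(13.1044*w^4 + 24.3988*w^3 + 16.7145*w^2 + 4.9876*w + 0.5476)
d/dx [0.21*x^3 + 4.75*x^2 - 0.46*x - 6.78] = 0.63*x^2 + 9.5*x - 0.46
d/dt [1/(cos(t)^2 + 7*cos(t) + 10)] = (2*cos(t) + 7)*sin(t)/(cos(t)^2 + 7*cos(t) + 10)^2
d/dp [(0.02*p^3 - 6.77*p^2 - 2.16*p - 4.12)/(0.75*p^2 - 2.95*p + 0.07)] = (0.015*p^4 - 0.118*p^3 + 21.5957*p^2 + 5.2322*p - 12.3052)/(0.5625*p^4 - 4.425*p^3 + 8.8075*p^2 - 0.413*p + 0.0049)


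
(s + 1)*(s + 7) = s^2 + 8*s + 7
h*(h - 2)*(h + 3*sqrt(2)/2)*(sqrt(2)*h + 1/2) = sqrt(2)*h^4 - 2*sqrt(2)*h^3 + 7*h^3/2 - 7*h^2 + 3*sqrt(2)*h^2/4 - 3*sqrt(2)*h/2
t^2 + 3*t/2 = t*(t + 3/2)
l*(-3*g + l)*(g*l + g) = -3*g^2*l^2 - 3*g^2*l + g*l^3 + g*l^2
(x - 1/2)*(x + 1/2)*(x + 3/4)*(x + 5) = x^4 + 23*x^3/4 + 7*x^2/2 - 23*x/16 - 15/16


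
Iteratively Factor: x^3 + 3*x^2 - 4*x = (x - 1)*(x^2 + 4*x) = (x - 1)*(x + 4)*(x)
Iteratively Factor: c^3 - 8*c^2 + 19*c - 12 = (c - 4)*(c^2 - 4*c + 3) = (c - 4)*(c - 1)*(c - 3)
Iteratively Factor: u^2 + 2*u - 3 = (u + 3)*(u - 1)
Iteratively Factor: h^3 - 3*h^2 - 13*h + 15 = (h - 5)*(h^2 + 2*h - 3) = (h - 5)*(h + 3)*(h - 1)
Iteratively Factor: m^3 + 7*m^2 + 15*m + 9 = (m + 1)*(m^2 + 6*m + 9) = (m + 1)*(m + 3)*(m + 3)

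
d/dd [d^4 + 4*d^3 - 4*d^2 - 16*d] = 4*d^3 + 12*d^2 - 8*d - 16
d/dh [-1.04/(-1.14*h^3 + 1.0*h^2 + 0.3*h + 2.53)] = (-3.5568*h^2 + 2.08*h + 0.312)/(-1.14*h^3 + 1.0*h^2 + 0.3*h + 2.53)^2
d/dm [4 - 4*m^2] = -8*m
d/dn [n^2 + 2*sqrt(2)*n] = 2*n + 2*sqrt(2)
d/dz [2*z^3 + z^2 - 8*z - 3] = 6*z^2 + 2*z - 8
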